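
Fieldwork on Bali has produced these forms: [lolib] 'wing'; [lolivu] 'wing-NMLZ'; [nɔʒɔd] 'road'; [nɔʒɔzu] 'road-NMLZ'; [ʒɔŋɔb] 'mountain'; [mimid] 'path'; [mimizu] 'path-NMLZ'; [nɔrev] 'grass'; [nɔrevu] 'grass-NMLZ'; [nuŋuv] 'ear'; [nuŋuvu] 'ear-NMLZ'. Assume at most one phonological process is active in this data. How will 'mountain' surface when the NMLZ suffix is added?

[ʒɔŋɔvu]

The stem for 'wing' ends in [b] in [lolib] but [v] in [lolivu].
The stem 'ear' ([nuŋuv], [nuŋuvu]) shows [v] unchanged in both environments, so [v] cannot be basic with [b] derived in isolation.
The underlying segment must be /b/; voiced stops become fricatives between vowels, yielding [v] there.
From [ʒɔŋɔb] the stem 'mountain' is /ʒɔŋɔb/; between vowels this yields [ʒɔŋɔvu].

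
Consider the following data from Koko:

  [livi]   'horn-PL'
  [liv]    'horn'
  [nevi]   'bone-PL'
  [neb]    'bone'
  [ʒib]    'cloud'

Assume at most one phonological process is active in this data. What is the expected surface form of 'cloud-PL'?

The stem for 'bone' ends in [v] in [nevi] but [b] in [neb].
If /v/ were underlying and a rule turned it into [b] in isolation, 'horn' would also alternate; but it has [v] in both [livi] and [liv].
Therefore /b/ is basic and [v] is derived by intervocalic spirantization (voiced stops become fricatives between vowels).
From [ʒib] the stem 'cloud' is /ʒib/; between vowels this yields [ʒivi].

[ʒivi]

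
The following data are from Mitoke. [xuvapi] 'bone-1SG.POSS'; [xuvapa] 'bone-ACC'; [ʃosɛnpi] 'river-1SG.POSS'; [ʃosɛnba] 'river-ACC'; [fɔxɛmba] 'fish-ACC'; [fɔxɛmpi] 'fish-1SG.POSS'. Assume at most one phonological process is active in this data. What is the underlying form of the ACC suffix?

/-ba/

The ACC morpheme has two allomorphs, [-ba] and [-pa].
The 1SG.POSS suffix, which begins with [p], is invariant after every stem; so [p] is not altered by any rule here.
The ACC suffix is therefore /-ba/ underlyingly, with post-vocalic devoicing: voiced stops become voiceless after a vowel.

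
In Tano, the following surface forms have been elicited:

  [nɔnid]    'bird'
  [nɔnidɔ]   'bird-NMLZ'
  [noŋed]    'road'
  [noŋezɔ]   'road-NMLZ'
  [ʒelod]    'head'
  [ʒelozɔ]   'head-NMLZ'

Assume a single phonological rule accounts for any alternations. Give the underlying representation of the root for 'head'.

/ʒeloz/

The stem for 'head' ends in [d] in [ʒelod] but [z] in [ʒelozɔ].
Compare 'bird', with invariant [d] in [nɔnid] and [nɔnidɔ]: an analysis with underlying /d/ and a rule producing [z] before the NMLZ suffix would wrongly predict alternation here too.
Therefore /z/ is basic and [d] is derived by word-final hardening (voiced fricatives become stops word-finally).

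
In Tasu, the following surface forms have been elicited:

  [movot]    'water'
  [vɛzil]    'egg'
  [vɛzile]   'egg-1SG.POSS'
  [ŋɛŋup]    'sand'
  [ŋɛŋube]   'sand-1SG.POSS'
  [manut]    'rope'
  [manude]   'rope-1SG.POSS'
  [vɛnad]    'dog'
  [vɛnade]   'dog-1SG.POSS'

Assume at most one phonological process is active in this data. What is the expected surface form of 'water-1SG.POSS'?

In [manut] and [manude] the final segment of 'rope' alternates: [t] ~ [d].
But 'dog' keeps [d] in both environments ([vɛnad], [vɛnade]), so there is no rule changing /d/ to [t] in isolation.
Therefore /t/ is basic and [d] is derived by intervocalic voicing (voiceless stops become voiced between vowels).
The one attested form of 'water', [movot], shows underlying /movot/. Applying the same rule between vowels gives [movode].

[movode]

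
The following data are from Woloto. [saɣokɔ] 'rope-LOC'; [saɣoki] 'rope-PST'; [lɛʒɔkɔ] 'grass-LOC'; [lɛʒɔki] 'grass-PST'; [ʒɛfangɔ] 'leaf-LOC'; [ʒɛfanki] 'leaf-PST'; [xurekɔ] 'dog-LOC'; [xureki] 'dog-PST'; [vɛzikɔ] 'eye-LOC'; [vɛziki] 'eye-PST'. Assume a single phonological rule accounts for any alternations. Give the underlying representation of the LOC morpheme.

The LOC morpheme has two allomorphs, [-gɔ] and [-kɔ].
The PST suffix, which begins with [k], is invariant after every stem; so [k] is not altered by any rule here.
The LOC suffix is therefore /-gɔ/ underlyingly, with post-vocalic devoicing: voiced stops become voiceless after a vowel.

/-gɔ/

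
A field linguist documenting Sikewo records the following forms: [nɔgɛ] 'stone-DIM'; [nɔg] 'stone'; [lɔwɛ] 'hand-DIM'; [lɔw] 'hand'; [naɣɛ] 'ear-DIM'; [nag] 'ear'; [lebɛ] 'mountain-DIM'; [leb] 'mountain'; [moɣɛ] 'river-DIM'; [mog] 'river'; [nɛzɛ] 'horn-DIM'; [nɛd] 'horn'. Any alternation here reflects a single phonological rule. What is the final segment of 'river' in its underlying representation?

/ɣ/

'river' shows [ɣ] ~ [g] at the end of the stem ([moɣɛ] vs [mog]).
But 'stone' keeps [g] in both environments ([nɔgɛ], [nɔg]), so there is no rule changing /g/ to [ɣ] before the DIM suffix.
The alternation reflects word-final hardening: voiced fricatives become stops word-finally. /ɣ/ is underlying.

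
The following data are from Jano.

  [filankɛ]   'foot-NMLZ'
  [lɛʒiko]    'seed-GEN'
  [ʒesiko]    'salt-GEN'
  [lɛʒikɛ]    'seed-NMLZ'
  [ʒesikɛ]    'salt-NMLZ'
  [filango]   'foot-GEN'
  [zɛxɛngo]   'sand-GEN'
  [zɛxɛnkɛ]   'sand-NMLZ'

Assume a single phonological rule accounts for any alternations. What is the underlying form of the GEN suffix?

The GEN morpheme has two allomorphs, [-go] and [-ko].
By contrast the NMLZ suffix keeps its initial [k] throughout — that segment must be underlying.
The GEN suffix is therefore /-go/ underlyingly, with post-vocalic devoicing: voiced stops become voiceless after a vowel.

/-go/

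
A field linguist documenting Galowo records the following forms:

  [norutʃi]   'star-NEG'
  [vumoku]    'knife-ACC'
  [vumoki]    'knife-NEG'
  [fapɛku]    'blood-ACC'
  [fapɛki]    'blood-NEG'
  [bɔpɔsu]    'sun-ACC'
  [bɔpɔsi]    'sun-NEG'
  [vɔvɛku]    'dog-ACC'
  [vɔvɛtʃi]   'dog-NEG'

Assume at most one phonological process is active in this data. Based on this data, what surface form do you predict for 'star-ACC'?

[noruku]

The root 'dog' surfaces as [vɔvɛku] and [vɔvɛtʃi], with a stem-final [k] ~ [tʃ] alternation.
Compare 'blood', with invariant [k] in [fapɛku] and [fapɛki]: an analysis with underlying /k/ and a rule producing [tʃ] before the NEG suffix would wrongly predict alternation here too.
Therefore /tʃ/ is basic and [k] is derived by depalatalization (palato-alveolar /tʃ/ becomes [k] when no front vowel follows).
From [norutʃi] the stem 'star' is /norutʃ/; when no front vowel follows this yields [noruku].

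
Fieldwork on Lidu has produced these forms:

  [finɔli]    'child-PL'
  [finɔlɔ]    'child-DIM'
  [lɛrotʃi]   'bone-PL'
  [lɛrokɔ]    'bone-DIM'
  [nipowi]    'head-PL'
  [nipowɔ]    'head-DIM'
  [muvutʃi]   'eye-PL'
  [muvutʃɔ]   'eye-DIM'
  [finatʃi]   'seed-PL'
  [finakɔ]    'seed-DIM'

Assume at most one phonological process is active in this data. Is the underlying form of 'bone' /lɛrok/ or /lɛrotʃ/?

/lɛrok/

In [lɛrotʃi] and [lɛrokɔ] the final segment of 'bone' alternates: [tʃ] ~ [k].
Compare 'eye', with invariant [tʃ] in [muvutʃi] and [muvutʃɔ]: an analysis with underlying /tʃ/ and a rule producing [k] before the DIM suffix would wrongly predict alternation here too.
So /k/ is underlying, and a rule of palatalization before a front vowel — /k/ becomes palato-alveolar [tʃ] before a front vowel — gives [tʃ].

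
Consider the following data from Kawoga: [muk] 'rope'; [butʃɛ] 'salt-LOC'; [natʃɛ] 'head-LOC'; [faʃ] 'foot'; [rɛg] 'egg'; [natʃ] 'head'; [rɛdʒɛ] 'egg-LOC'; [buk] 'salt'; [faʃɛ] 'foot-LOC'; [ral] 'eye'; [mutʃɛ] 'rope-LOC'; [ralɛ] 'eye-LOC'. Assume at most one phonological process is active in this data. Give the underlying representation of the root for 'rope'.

/muk/

The root 'rope' surfaces as [mutʃɛ] and [muk], with a stem-final [tʃ] ~ [k] alternation.
But 'head' keeps [tʃ] in both environments ([natʃɛ], [natʃ]), so there is no rule changing /tʃ/ to [k] in isolation.
So /k/ is underlying, and a rule of palatalization before a front vowel — /k/ and /g/ become palato-alveolar [tʃ] and [dʒ] before a front vowel — gives [tʃ].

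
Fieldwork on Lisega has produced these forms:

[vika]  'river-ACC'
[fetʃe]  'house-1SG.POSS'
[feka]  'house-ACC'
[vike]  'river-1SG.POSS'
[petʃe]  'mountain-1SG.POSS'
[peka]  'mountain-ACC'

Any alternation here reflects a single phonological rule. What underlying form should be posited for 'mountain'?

/petʃ/

The root 'mountain' surfaces as [petʃe] and [peka], with a stem-final [tʃ] ~ [k] alternation.
But 'river' keeps [k] in both environments ([vike], [vika]), so there is no rule changing /k/ to [tʃ] before the 1SG.POSS suffix.
So /tʃ/ is underlying, and a rule of depalatalization — palato-alveolar /tʃ/ becomes [k] when no front vowel follows — gives [k].
So 'mountain' = /petʃ/.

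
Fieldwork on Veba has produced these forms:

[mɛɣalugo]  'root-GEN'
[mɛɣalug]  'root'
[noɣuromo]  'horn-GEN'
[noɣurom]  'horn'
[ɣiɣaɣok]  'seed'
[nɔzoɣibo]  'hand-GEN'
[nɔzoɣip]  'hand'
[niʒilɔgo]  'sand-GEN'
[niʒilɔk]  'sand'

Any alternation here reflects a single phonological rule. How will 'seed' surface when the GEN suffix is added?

[ɣiɣaɣogo]

'sand' shows [g] ~ [k] at the end of the stem ([niʒilɔgo] vs [niʒilɔk]).
But 'root' keeps [g] in both environments ([mɛɣalugo], [mɛɣalug]), so there is no rule changing /g/ to [k] in isolation.
The underlying segment must be /k/; voiceless stops become voiced between vowels, yielding [g] there.
From [ɣiɣaɣok] the stem 'seed' is /ɣiɣaɣok/; between vowels this yields [ɣiɣaɣogo].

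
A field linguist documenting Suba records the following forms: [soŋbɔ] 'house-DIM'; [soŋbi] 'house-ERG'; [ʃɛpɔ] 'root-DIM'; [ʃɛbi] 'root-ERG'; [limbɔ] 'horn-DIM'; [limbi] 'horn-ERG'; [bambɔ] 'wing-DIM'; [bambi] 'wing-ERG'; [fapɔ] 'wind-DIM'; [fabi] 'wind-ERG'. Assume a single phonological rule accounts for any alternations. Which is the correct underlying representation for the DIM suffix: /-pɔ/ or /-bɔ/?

The DIM suffix surfaces as [-bɔ] and [-pɔ], depending on the final segment of the stem.
The ERG suffix, which begins with [b], is invariant after every stem; so [b] is not altered by any rule here.
So the underlying form is /-pɔ/, and voiceless stops become voiced after a nasal.

/-pɔ/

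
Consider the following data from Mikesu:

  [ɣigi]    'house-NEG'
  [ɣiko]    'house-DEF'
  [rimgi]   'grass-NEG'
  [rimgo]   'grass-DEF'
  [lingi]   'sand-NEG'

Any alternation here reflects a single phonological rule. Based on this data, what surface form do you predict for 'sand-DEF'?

The DEF suffix surfaces as [-go] and [-ko], depending on the final segment of the stem.
By contrast the NEG suffix keeps its initial [g] throughout — that segment must be underlying.
So the underlying form is /-ko/, and voiceless stops become voiced after a nasal.
After 'sand', which ends in a nasal, the suffix surfaces as [-go], giving [lingo].

[lingo]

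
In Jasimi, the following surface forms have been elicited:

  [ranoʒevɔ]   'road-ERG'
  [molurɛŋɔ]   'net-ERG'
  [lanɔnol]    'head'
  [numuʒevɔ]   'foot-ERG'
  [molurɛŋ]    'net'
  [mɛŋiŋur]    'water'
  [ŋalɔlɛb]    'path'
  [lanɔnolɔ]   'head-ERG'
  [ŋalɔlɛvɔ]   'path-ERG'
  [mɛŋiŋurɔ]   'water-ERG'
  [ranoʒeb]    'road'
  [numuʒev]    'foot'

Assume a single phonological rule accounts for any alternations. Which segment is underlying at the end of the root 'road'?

The stem for 'road' ends in [v] in [ranoʒevɔ] but [b] in [ranoʒeb].
But 'foot' keeps [v] in both environments ([numuʒevɔ], [numuʒev]), so there is no rule changing /v/ to [b] in isolation.
The alternation reflects intervocalic spirantization: voiced stops become fricatives between vowels. /b/ is underlying.

/b/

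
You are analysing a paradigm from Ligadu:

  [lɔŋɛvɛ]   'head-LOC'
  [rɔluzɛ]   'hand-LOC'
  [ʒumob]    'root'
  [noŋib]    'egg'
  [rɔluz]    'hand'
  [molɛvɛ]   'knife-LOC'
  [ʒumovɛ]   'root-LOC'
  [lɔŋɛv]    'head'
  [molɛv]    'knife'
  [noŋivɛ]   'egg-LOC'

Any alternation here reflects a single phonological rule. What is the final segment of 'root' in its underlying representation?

/b/

The root 'root' surfaces as [ʒumovɛ] and [ʒumob], with a stem-final [v] ~ [b] alternation.
If /v/ were underlying and a rule turned it into [b] in isolation, 'knife' would also alternate; but it has [v] in both [molɛvɛ] and [molɛv].
Therefore /b/ is basic and [v] is derived by intervocalic spirantization (voiced stops become fricatives between vowels).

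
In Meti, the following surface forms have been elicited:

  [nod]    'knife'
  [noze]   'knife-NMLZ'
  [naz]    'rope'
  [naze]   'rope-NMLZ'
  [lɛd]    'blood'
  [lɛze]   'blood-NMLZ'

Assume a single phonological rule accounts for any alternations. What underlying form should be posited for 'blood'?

/lɛd/

The root 'blood' surfaces as [lɛd] and [lɛze], with a stem-final [d] ~ [z] alternation.
The stem 'rope' ([naz], [naze]) shows [z] unchanged in both environments, so [z] cannot be basic with [d] derived in isolation.
The underlying segment must be /d/; voiced stops become fricatives between vowels, yielding [z] there.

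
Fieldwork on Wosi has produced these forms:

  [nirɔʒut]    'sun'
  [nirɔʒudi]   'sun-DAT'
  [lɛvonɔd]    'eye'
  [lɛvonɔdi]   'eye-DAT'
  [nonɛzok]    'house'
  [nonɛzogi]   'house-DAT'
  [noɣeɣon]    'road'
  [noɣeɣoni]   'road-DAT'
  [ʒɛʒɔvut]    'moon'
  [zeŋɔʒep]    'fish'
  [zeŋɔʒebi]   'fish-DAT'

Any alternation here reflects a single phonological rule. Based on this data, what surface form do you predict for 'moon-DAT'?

The root 'sun' surfaces as [nirɔʒut] and [nirɔʒudi], with a stem-final [t] ~ [d] alternation.
But 'eye' keeps [d] in both environments ([lɛvonɔd], [lɛvonɔdi]), so there is no rule changing /d/ to [t] in isolation.
So /t/ is underlying, and a rule of intervocalic voicing — voiceless stops become voiced between vowels — gives [d].
From [ʒɛʒɔvut] the stem 'moon' is /ʒɛʒɔvut/; between vowels this yields [ʒɛʒɔvudi].

[ʒɛʒɔvudi]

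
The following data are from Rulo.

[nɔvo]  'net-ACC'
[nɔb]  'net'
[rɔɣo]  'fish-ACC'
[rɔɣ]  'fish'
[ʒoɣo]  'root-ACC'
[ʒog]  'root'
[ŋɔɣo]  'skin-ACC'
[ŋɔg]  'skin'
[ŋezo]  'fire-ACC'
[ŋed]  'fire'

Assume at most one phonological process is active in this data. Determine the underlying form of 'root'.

/ʒog/

The root 'root' surfaces as [ʒoɣo] and [ʒog], with a stem-final [ɣ] ~ [g] alternation.
Compare 'fish', with invariant [ɣ] in [rɔɣo] and [rɔɣ]: an analysis with underlying /ɣ/ and a rule producing [g] in isolation would wrongly predict alternation here too.
So /g/ is underlying, and a rule of intervocalic spirantization — voiced stops become fricatives between vowels — gives [ɣ].
So 'root' = /ʒog/.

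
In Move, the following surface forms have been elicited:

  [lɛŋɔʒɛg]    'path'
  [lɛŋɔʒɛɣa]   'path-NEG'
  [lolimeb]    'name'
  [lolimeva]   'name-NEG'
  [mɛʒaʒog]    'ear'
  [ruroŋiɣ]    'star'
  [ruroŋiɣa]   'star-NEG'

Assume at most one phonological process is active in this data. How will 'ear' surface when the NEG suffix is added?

[mɛʒaʒoɣa]

The stem for 'path' ends in [g] in [lɛŋɔʒɛg] but [ɣ] in [lɛŋɔʒɛɣa].
If /ɣ/ were underlying and a rule turned it into [g] in isolation, 'star' would also alternate; but it has [ɣ] in both [ruroŋiɣ] and [ruroŋiɣa].
So /g/ is underlying, and a rule of intervocalic spirantization — voiced stops become fricatives between vowels — gives [ɣ].
The one attested form of 'ear', [mɛʒaʒog], shows underlying /mɛʒaʒog/. Applying the same rule between vowels gives [mɛʒaʒoɣa].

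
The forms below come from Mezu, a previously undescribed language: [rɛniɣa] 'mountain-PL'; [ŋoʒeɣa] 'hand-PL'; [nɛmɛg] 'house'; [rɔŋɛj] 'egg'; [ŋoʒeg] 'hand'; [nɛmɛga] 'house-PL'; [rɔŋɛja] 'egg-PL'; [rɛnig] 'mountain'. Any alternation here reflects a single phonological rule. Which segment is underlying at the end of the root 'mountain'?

The root 'mountain' surfaces as [rɛnig] and [rɛniɣa], with a stem-final [g] ~ [ɣ] alternation.
The stem 'house' ([nɛmɛg], [nɛmɛga]) shows [g] unchanged in both environments, so [g] cannot be basic with [ɣ] derived before the PL suffix.
Therefore /ɣ/ is basic and [g] is derived by word-final hardening (voiced fricatives become stops word-finally).

/ɣ/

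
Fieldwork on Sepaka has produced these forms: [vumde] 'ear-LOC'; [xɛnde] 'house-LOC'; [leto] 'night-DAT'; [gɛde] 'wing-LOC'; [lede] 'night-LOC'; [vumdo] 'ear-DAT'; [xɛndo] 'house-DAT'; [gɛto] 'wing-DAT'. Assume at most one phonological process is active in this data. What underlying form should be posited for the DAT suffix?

/-to/

The DAT suffix surfaces as [-do] and [-to], depending on the final segment of the stem.
The LOC suffix, which begins with [d], is invariant after every stem; so [d] is not altered by any rule here.
So the underlying form is /-to/, and voiceless stops become voiced after a nasal.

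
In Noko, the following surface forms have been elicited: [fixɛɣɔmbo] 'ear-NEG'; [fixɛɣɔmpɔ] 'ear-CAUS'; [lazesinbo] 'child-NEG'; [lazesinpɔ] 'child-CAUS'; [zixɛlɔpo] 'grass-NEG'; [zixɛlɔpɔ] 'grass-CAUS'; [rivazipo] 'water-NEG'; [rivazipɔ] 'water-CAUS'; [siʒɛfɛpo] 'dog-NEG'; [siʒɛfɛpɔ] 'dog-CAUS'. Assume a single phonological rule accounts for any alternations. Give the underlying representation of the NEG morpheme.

/-bo/

The NEG suffix surfaces as [-bo] and [-po], depending on the final segment of the stem.
By contrast the CAUS suffix keeps its initial [p] throughout — that segment must be underlying.
The NEG suffix is therefore /-bo/ underlyingly, with post-vocalic devoicing: voiced stops become voiceless after a vowel.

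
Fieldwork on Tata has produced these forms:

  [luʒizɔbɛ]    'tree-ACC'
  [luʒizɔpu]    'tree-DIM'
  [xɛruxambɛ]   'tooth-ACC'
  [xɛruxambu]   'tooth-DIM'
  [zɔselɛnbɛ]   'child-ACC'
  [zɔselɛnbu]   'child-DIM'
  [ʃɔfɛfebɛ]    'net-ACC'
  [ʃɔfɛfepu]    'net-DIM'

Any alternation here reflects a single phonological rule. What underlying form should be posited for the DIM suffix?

/-pu/

The DIM suffix surfaces as [-bu] and [-pu], depending on the final segment of the stem.
By contrast the ACC suffix keeps its initial [b] throughout — that segment must be underlying.
The DIM suffix is therefore /-pu/ underlyingly, with post-nasal voicing: voiceless stops become voiced after a nasal.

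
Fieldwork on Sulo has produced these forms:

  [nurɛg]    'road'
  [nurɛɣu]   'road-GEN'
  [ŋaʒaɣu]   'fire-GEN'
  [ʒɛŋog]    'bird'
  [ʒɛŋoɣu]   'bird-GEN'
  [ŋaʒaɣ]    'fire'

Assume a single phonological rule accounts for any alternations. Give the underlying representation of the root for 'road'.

/nurɛg/

The root 'road' surfaces as [nurɛɣu] and [nurɛg], with a stem-final [ɣ] ~ [g] alternation.
The stem 'fire' ([ŋaʒaɣu], [ŋaʒaɣ]) shows [ɣ] unchanged in both environments, so [ɣ] cannot be basic with [g] derived in isolation.
The alternation reflects intervocalic spirantization: voiced stops become fricatives between vowels. /g/ is underlying.
Hence 'road' is /nurɛg/ underlyingly.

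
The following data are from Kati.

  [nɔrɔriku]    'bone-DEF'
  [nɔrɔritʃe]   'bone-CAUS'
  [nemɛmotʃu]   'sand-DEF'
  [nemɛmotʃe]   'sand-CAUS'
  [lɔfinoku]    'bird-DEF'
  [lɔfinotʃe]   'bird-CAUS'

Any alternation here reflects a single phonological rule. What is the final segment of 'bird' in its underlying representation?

/k/

The root 'bird' surfaces as [lɔfinoku] and [lɔfinotʃe], with a stem-final [k] ~ [tʃ] alternation.
But 'sand' keeps [tʃ] in both environments ([nemɛmotʃu], [nemɛmotʃe]), so there is no rule changing /tʃ/ to [k] before the DEF suffix.
Therefore /k/ is basic and [tʃ] is derived by palatalization before a front vowel (/k/ becomes palato-alveolar [tʃ] before a front vowel).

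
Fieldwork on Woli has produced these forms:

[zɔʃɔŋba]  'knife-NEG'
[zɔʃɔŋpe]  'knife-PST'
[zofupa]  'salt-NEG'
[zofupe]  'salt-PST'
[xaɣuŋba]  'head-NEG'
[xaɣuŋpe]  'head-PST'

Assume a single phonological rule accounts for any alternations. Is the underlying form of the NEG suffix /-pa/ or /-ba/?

The NEG morpheme has two allomorphs, [-ba] and [-pa].
By contrast the PST suffix keeps its initial [p] throughout — that segment must be underlying.
The NEG suffix is therefore /-ba/ underlyingly, with post-vocalic devoicing: voiced stops become voiceless after a vowel.

/-ba/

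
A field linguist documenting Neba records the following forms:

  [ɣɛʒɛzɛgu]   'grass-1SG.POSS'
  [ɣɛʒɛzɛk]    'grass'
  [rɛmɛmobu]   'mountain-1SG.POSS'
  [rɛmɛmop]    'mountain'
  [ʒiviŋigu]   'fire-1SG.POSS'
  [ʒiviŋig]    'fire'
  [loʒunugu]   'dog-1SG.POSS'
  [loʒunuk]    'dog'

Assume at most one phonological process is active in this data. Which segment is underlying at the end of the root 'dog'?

'dog' shows [g] ~ [k] at the end of the stem ([loʒunugu] vs [loʒunuk]).
Compare 'fire', with invariant [g] in [ʒiviŋigu] and [ʒiviŋig]: an analysis with underlying /g/ and a rule producing [k] in isolation would wrongly predict alternation here too.
The alternation reflects intervocalic voicing: voiceless stops become voiced between vowels. /k/ is underlying.

/k/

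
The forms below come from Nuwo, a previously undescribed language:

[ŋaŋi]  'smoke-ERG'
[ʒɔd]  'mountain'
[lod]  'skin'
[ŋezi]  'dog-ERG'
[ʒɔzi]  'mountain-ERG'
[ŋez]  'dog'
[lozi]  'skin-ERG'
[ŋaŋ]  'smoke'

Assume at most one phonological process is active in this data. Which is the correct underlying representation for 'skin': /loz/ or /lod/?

/lod/

'skin' shows [z] ~ [d] at the end of the stem ([lozi] vs [lod]).
But 'dog' keeps [z] in both environments ([ŋezi], [ŋez]), so there is no rule changing /z/ to [d] in isolation.
The underlying segment must be /d/; voiced stops become fricatives between vowels, yielding [z] there.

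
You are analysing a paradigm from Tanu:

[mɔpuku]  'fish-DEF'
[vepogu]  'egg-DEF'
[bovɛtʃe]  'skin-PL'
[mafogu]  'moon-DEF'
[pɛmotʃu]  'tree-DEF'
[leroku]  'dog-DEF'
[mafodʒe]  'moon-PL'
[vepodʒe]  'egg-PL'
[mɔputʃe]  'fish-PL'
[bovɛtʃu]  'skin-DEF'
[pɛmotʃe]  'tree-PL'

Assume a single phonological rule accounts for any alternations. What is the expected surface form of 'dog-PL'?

The root 'fish' surfaces as [mɔputʃe] and [mɔpuku], with a stem-final [tʃ] ~ [k] alternation.
The stem 'tree' ([pɛmotʃe], [pɛmotʃu]) shows [tʃ] unchanged in both environments, so [tʃ] cannot be basic with [k] derived before the DEF suffix.
The alternation reflects palatalization before a front vowel: /k/ and /g/ become palato-alveolar [tʃ] and [dʒ] before a front vowel. /k/ is underlying.
The one attested form of 'dog', [leroku], shows underlying /lerok/. Applying the same rule before a front vowel gives [lerotʃe].

[lerotʃe]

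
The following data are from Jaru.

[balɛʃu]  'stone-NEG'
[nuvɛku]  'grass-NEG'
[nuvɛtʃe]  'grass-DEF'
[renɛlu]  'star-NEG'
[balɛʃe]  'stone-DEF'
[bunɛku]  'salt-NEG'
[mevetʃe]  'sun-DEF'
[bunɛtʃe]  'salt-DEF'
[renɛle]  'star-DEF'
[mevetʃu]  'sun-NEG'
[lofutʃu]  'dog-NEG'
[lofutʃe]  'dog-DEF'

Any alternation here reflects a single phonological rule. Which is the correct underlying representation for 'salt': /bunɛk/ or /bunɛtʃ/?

The root 'salt' surfaces as [bunɛtʃe] and [bunɛku], with a stem-final [tʃ] ~ [k] alternation.
Compare 'dog', with invariant [tʃ] in [lofutʃe] and [lofutʃu]: an analysis with underlying /tʃ/ and a rule producing [k] before the NEG suffix would wrongly predict alternation here too.
So /k/ is underlying, and a rule of palatalization before a front vowel — /k/ becomes palato-alveolar [tʃ] before a front vowel — gives [tʃ].

/bunɛk/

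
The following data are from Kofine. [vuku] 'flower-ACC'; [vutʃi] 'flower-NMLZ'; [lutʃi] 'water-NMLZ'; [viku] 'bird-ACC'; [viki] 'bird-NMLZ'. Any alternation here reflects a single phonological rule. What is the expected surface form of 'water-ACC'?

[luku]

In [vuku] and [vutʃi] the final segment of 'flower' alternates: [k] ~ [tʃ].
But 'bird' keeps [k] in both environments ([viku], [viki]), so there is no rule changing /k/ to [tʃ] before the NMLZ suffix.
So /tʃ/ is underlying, and a rule of depalatalization — palato-alveolar /tʃ/ becomes [k] when no front vowel follows — gives [k].
From [lutʃi] the stem 'water' is /lutʃ/; when no front vowel follows this yields [luku].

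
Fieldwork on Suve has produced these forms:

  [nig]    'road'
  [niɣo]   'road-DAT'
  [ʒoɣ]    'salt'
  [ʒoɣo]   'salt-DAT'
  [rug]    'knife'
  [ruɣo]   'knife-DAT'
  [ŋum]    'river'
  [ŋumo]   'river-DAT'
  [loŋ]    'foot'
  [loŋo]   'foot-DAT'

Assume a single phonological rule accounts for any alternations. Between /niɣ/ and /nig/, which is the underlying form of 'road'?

The root 'road' surfaces as [nig] and [niɣo], with a stem-final [g] ~ [ɣ] alternation.
If /ɣ/ were underlying and a rule turned it into [g] in isolation, 'salt' would also alternate; but it has [ɣ] in both [ʒoɣ] and [ʒoɣo].
Therefore /g/ is basic and [ɣ] is derived by intervocalic spirantization (voiced stops become fricatives between vowels).

/nig/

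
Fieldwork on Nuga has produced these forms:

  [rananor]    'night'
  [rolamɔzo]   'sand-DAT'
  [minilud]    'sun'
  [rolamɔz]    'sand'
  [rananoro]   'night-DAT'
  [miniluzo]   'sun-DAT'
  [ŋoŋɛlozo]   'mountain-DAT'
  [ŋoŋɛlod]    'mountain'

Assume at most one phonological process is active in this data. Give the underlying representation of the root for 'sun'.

'sun' shows [z] ~ [d] at the end of the stem ([miniluzo] vs [minilud]).
Compare 'sand', with invariant [z] in [rolamɔzo] and [rolamɔz]: an analysis with underlying /z/ and a rule producing [d] in isolation would wrongly predict alternation here too.
Therefore /d/ is basic and [z] is derived by intervocalic spirantization (voiced stops become fricatives between vowels).

/minilud/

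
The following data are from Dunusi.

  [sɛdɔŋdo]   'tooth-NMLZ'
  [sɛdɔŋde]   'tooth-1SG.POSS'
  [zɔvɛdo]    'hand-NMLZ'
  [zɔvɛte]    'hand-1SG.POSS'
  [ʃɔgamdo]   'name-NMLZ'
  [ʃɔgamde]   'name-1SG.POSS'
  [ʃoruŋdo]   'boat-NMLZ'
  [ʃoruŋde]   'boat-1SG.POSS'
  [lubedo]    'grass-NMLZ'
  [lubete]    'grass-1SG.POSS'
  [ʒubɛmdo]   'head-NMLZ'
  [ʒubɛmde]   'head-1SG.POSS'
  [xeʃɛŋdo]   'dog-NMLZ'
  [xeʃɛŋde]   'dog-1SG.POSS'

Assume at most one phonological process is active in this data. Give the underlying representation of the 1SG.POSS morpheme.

The 1SG.POSS morpheme has two allomorphs, [-de] and [-te].
By contrast the NMLZ suffix keeps its initial [d] throughout — that segment must be underlying.
So the underlying form is /-te/, and voiceless stops become voiced after a nasal.

/-te/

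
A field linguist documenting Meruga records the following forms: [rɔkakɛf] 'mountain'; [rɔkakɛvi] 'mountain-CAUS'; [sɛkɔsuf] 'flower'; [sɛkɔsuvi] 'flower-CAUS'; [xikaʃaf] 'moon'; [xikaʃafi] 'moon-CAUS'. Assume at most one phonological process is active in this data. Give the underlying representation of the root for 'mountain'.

The root 'mountain' surfaces as [rɔkakɛf] and [rɔkakɛvi], with a stem-final [f] ~ [v] alternation.
The stem 'moon' ([xikaʃaf], [xikaʃafi]) shows [f] unchanged in both environments, so [f] cannot be basic with [v] derived before the CAUS suffix.
The alternation reflects word-final obstruent devoicing: voiced obstruents become voiceless word-finally. /v/ is underlying.
The underlying form of 'mountain' is therefore /rɔkakɛv/.

/rɔkakɛv/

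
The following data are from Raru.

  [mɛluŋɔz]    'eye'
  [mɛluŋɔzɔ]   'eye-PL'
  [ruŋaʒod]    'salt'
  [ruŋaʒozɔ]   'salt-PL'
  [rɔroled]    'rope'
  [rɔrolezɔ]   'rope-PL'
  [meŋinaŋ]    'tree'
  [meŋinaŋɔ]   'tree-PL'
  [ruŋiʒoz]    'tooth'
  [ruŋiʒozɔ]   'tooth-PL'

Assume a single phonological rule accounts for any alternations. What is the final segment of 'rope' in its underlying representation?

The stem for 'rope' ends in [d] in [rɔroled] but [z] in [rɔrolezɔ].
Compare 'eye', with invariant [z] in [mɛluŋɔz] and [mɛluŋɔzɔ]: an analysis with underlying /z/ and a rule producing [d] in isolation would wrongly predict alternation here too.
The alternation reflects intervocalic spirantization: voiced stops become fricatives between vowels. /d/ is underlying.

/d/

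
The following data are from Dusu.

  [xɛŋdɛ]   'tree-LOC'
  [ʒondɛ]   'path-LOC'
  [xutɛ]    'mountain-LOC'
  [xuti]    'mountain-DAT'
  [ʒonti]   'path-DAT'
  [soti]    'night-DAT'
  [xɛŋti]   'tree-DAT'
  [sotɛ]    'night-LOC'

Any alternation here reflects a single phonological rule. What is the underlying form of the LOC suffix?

The LOC suffix surfaces as [-dɛ] and [-tɛ], depending on the final segment of the stem.
The DAT suffix, which begins with [t], is invariant after every stem; so [t] is not altered by any rule here.
The LOC suffix is therefore /-dɛ/ underlyingly, with post-vocalic devoicing: voiced stops become voiceless after a vowel.

/-dɛ/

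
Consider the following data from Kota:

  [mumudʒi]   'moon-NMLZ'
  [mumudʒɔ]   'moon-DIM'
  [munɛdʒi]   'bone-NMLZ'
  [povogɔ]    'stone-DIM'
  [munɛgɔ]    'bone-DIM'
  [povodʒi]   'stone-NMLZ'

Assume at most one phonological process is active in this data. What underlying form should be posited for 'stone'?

The root 'stone' surfaces as [povodʒi] and [povogɔ], with a stem-final [dʒ] ~ [g] alternation.
If /dʒ/ were underlying and a rule turned it into [g] before the DIM suffix, 'moon' would also alternate; but it has [dʒ] in both [mumudʒi] and [mumudʒɔ].
Therefore /g/ is basic and [dʒ] is derived by palatalization before a front vowel (/g/ becomes palato-alveolar [dʒ] before a front vowel).
So 'stone' = /povog/.

/povog/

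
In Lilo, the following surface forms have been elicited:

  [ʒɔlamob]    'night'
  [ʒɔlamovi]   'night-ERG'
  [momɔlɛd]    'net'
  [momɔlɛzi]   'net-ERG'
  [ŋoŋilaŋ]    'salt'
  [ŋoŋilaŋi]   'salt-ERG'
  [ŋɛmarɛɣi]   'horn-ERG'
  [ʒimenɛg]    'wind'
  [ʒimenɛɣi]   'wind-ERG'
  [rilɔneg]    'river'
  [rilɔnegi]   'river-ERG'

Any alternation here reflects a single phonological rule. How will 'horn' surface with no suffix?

[ŋɛmarɛg]

The stem for 'wind' ends in [g] in [ʒimenɛg] but [ɣ] in [ʒimenɛɣi].
But 'river' keeps [g] in both environments ([rilɔneg], [rilɔnegi]), so there is no rule changing /g/ to [ɣ] before the ERG suffix.
So /ɣ/ is underlying, and a rule of word-final hardening — voiced fricatives become stops word-finally — gives [g].
The one attested form of 'horn', [ŋɛmarɛɣi], shows underlying /ŋɛmarɛɣ/. Applying the same rule word-finally gives [ŋɛmarɛg].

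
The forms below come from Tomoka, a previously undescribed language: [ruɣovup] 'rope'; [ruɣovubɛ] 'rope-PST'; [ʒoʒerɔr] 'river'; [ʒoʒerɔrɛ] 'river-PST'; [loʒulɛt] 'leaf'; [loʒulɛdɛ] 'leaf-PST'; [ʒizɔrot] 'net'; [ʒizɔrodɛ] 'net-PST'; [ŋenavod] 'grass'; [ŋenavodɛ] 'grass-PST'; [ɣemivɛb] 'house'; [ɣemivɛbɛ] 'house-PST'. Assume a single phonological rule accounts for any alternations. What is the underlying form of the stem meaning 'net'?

'net' shows [t] ~ [d] at the end of the stem ([ʒizɔrot] vs [ʒizɔrodɛ]).
But 'grass' keeps [d] in both environments ([ŋenavod], [ŋenavodɛ]), so there is no rule changing /d/ to [t] in isolation.
So /t/ is underlying, and a rule of intervocalic voicing — voiceless stops become voiced between vowels — gives [d].

/ʒizɔrot/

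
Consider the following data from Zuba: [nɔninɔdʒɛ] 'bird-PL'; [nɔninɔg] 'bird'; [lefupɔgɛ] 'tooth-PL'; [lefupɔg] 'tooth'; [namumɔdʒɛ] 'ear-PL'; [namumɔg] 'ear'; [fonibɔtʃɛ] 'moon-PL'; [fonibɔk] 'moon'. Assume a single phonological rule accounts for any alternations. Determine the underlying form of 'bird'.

The root 'bird' surfaces as [nɔninɔdʒɛ] and [nɔninɔg], with a stem-final [dʒ] ~ [g] alternation.
Compare 'tooth', with invariant [g] in [lefupɔgɛ] and [lefupɔg]: an analysis with underlying /g/ and a rule producing [dʒ] before the PL suffix would wrongly predict alternation here too.
So /dʒ/ is underlying, and a rule of depalatalization — palato-alveolar /tʃ/ and /dʒ/ become [k] and [g] when no front vowel follows — gives [g].

/nɔninɔdʒ/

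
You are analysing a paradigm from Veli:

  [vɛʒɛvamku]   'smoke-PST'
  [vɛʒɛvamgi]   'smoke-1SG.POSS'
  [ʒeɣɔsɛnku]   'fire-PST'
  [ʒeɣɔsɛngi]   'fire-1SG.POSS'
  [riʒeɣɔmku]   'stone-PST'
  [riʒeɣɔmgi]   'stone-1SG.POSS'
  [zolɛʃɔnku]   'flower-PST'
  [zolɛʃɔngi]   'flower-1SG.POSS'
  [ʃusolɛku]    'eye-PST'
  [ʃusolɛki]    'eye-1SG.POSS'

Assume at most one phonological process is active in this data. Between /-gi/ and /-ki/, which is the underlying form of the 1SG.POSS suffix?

The 1SG.POSS morpheme has two allomorphs, [-gi] and [-ki].
The PST suffix, which begins with [k], is invariant after every stem; so [k] is not altered by any rule here.
The 1SG.POSS suffix is therefore /-gi/ underlyingly, with post-vocalic devoicing: voiced stops become voiceless after a vowel.

/-gi/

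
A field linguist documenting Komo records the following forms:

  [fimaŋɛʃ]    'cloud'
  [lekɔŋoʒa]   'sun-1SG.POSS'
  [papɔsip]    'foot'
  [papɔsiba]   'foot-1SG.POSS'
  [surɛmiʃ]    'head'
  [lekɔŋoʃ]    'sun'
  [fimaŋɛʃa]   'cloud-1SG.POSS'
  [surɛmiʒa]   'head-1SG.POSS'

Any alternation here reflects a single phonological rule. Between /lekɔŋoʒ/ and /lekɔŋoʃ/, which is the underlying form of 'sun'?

The root 'sun' surfaces as [lekɔŋoʃ] and [lekɔŋoʒa], with a stem-final [ʃ] ~ [ʒ] alternation.
But 'cloud' keeps [ʃ] in both environments ([fimaŋɛʃ], [fimaŋɛʃa]), so there is no rule changing /ʃ/ to [ʒ] before the 1SG.POSS suffix.
So /ʒ/ is underlying, and a rule of word-final obstruent devoicing — voiced obstruents become voiceless word-finally — gives [ʃ].

/lekɔŋoʒ/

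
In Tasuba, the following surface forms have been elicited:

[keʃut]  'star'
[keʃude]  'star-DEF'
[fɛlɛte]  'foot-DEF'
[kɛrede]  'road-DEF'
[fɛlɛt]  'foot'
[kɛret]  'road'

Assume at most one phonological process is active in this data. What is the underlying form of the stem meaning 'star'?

The stem for 'star' ends in [t] in [keʃut] but [d] in [keʃude].
The stem 'foot' ([fɛlɛt], [fɛlɛte]) shows [t] unchanged in both environments, so [t] cannot be basic with [d] derived before the DEF suffix.
The underlying segment must be /d/; voiced obstruents become voiceless word-finally, yielding [t] there.

/keʃud/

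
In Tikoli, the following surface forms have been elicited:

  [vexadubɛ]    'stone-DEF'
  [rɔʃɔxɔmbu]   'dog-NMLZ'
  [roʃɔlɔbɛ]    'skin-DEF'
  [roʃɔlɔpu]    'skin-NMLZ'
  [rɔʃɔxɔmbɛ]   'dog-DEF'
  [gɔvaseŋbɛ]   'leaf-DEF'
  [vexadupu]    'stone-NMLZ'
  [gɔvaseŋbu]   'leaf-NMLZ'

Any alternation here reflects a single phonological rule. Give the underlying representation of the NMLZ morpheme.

The NMLZ suffix surfaces as [-bu] and [-pu], depending on the final segment of the stem.
The DEF suffix, which begins with [b], is invariant after every stem; so [b] is not altered by any rule here.
The NMLZ suffix is therefore /-pu/ underlyingly, with post-nasal voicing: voiceless stops become voiced after a nasal.

/-pu/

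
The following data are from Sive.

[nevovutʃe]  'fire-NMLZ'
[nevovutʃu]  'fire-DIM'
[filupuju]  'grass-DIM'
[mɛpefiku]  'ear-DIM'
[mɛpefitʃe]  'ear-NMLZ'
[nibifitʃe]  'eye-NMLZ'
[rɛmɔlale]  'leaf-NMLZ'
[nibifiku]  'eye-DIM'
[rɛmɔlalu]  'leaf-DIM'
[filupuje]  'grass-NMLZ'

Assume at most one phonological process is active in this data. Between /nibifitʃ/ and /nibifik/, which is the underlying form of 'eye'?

In [nibifiku] and [nibifitʃe] the final segment of 'eye' alternates: [k] ~ [tʃ].
The stem 'fire' ([nevovutʃu], [nevovutʃe]) shows [tʃ] unchanged in both environments, so [tʃ] cannot be basic with [k] derived before the DIM suffix.
So /k/ is underlying, and a rule of palatalization before a front vowel — /k/ becomes palato-alveolar [tʃ] before a front vowel — gives [tʃ].

/nibifik/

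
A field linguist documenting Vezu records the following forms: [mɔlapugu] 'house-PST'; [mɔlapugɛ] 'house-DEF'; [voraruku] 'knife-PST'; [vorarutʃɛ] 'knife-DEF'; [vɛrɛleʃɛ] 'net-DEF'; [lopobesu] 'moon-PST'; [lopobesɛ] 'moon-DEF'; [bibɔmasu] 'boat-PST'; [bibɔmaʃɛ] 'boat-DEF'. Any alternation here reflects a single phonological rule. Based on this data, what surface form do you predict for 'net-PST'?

The stem for 'boat' ends in [s] in [bibɔmasu] but [ʃ] in [bibɔmaʃɛ].
If /s/ were underlying and a rule turned it into [ʃ] before the DEF suffix, 'moon' would also alternate; but it has [s] in both [lopobesu] and [lopobesɛ].
Therefore /ʃ/ is basic and [s] is derived by depalatalization (palato-alveolar /tʃ/ and /ʃ/ become [k] and [s] when no front vowel follows).
The one attested form of 'net', [vɛrɛleʃɛ], shows underlying /vɛrɛleʃ/. Applying the same rule when no front vowel follows gives [vɛrɛlesu].

[vɛrɛlesu]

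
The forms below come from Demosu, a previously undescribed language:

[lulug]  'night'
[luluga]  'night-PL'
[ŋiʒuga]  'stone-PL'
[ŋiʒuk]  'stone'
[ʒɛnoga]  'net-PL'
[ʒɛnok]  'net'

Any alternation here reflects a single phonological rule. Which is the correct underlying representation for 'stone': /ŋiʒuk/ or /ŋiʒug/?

/ŋiʒuk/

In [ŋiʒuga] and [ŋiʒuk] the final segment of 'stone' alternates: [g] ~ [k].
The stem 'night' ([luluga], [lulug]) shows [g] unchanged in both environments, so [g] cannot be basic with [k] derived in isolation.
Therefore /k/ is basic and [g] is derived by intervocalic voicing (voiceless stops become voiced between vowels).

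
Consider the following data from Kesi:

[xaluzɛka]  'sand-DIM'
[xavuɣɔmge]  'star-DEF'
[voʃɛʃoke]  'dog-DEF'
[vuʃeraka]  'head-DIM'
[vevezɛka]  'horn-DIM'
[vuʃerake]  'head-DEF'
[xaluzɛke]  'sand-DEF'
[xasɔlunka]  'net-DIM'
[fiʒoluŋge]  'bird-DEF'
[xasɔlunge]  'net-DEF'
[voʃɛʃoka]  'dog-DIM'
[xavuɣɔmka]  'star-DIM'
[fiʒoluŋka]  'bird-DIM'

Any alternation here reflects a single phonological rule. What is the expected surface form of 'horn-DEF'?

The DEF suffix surfaces as [-ge] and [-ke], depending on the final segment of the stem.
The DIM suffix, which begins with [k], is invariant after every stem; so [k] is not altered by any rule here.
So the underlying form is /-ge/, and voiced stops become voiceless after a vowel.
After 'horn', which ends in a vowel, the suffix surfaces as [-ke], giving [vevezɛke].

[vevezɛke]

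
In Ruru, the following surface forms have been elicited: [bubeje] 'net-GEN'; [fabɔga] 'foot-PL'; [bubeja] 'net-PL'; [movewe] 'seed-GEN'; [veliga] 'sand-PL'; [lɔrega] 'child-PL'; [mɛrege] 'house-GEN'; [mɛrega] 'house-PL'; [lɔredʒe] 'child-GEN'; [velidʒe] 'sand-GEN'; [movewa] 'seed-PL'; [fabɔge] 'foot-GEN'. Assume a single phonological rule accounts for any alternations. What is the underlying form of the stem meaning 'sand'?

/velidʒ/

The root 'sand' surfaces as [velidʒe] and [veliga], with a stem-final [dʒ] ~ [g] alternation.
But 'house' keeps [g] in both environments ([mɛrege], [mɛrega]), so there is no rule changing /g/ to [dʒ] before the GEN suffix.
So /dʒ/ is underlying, and a rule of depalatalization — palato-alveolar /dʒ/ becomes [g] when no front vowel follows — gives [g].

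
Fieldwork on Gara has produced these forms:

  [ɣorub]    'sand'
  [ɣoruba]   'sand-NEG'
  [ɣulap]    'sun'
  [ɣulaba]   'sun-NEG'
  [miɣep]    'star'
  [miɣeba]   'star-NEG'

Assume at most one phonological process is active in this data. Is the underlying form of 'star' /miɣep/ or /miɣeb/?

In [miɣep] and [miɣeba] the final segment of 'star' alternates: [p] ~ [b].
If /b/ were underlying and a rule turned it into [p] in isolation, 'sand' would also alternate; but it has [b] in both [ɣorub] and [ɣoruba].
The alternation reflects intervocalic voicing: voiceless stops become voiced between vowels. /p/ is underlying.

/miɣep/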